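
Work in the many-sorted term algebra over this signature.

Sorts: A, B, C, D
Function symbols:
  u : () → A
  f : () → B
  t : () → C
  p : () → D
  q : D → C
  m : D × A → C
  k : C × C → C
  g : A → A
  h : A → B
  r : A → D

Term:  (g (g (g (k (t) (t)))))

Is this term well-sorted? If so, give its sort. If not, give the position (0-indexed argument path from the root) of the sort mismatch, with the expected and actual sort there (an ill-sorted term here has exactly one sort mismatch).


ill-sorted at position [0, 0, 0]: expected A, got C

        (t) : C
        (t) : C
      (k (t) (t)) : C
    (g (k (t) (t))) : ✗ arg 0 at [0, 0, 0] has sort C, expected A


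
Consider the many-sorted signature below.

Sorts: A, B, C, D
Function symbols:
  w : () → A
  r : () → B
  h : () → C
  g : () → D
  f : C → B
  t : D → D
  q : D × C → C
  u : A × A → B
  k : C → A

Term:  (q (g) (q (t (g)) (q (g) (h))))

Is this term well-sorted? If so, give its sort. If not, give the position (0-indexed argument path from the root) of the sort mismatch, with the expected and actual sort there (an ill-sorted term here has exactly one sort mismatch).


well-sorted; sort = C

  (g) : D
      (g) : D
    (t (g)) : D
      (g) : D
      (h) : C
    (q (g) (h)) : C
  (q (t (g)) (q (g) (h))) : C
(q (g) (q (t (g)) (q (g) (h)))) : C


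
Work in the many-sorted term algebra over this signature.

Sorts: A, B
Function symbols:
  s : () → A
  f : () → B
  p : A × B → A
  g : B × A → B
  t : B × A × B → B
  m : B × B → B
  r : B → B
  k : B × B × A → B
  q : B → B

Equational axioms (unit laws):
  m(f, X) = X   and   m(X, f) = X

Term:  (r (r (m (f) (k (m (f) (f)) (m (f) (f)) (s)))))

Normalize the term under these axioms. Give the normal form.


1. (r (r (m (f) (k (m (f) (f)) (m (f) (f)) (s)))))  →  (r (r (k (m (f) (f)) (m (f) (f)) (s))))
2. (r (r (k (m (f) (f)) (m (f) (f)) (s))))  →  (r (r (k (f) (m (f) (f)) (s))))
3. (r (r (k (f) (m (f) (f)) (s))))  →  (r (r (k (f) (f) (s))))

normal form = (r (r (k (f) (f) (s))))


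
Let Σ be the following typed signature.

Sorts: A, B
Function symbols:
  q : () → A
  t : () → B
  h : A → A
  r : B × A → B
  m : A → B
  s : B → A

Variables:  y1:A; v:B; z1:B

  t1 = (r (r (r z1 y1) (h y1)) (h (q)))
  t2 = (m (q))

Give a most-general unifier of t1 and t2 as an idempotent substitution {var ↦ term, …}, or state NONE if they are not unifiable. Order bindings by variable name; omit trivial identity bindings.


NONE (not unifiable)

head clash or occurs-check failure — not unifiable


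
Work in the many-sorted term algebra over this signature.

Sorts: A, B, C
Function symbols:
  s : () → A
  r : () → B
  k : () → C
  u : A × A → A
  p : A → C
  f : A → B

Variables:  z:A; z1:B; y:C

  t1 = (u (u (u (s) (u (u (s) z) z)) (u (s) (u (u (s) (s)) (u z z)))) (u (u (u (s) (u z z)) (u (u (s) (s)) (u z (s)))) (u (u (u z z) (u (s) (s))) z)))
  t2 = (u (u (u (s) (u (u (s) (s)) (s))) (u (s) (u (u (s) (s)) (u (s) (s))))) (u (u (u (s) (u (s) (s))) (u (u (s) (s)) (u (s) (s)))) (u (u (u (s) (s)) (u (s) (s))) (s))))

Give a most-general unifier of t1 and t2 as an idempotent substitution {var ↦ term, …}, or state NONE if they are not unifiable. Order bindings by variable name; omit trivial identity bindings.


{z ↦ (s)}


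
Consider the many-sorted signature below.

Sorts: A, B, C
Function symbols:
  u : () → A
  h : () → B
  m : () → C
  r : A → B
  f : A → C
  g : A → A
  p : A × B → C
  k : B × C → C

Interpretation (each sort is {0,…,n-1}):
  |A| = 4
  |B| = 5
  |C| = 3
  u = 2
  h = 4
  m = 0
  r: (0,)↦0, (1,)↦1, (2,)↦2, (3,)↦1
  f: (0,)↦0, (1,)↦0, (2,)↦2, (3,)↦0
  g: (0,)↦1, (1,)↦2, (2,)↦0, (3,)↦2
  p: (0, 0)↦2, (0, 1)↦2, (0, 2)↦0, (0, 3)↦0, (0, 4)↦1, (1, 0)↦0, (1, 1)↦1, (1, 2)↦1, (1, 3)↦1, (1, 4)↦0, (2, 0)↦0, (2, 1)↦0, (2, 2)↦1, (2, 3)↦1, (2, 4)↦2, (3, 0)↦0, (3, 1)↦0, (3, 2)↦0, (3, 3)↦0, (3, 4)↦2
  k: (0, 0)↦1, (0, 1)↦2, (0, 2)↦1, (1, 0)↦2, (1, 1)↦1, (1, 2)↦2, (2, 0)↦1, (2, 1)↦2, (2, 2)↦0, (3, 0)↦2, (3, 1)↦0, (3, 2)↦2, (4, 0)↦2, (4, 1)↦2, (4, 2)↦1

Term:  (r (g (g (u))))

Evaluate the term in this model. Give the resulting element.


value = 1

  u = 2
  (g (u)) = g(2,) = 0
  (g (g (u))) = g(0,) = 1
  (r (g (g (u)))) = r(1,) = 1


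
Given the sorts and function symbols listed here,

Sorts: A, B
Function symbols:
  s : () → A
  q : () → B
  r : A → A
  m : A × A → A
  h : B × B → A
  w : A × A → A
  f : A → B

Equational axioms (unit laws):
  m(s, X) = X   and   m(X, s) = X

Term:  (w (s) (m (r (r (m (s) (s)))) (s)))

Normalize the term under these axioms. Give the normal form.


1. (w (s) (m (r (r (m (s) (s)))) (s)))  →  (w (s) (r (r (m (s) (s)))))
2. (w (s) (r (r (m (s) (s)))))  →  (w (s) (r (r (s))))

normal form = (w (s) (r (r (s))))


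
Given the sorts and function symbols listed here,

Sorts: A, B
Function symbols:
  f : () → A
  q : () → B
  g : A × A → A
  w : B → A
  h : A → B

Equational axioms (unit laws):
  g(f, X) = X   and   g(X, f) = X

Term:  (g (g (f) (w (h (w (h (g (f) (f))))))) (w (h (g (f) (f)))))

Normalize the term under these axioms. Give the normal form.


1. (g (g (f) (w (h (w (h (g (f) (f))))))) (w (h (g (f) (f)))))  →  (g (w (h (w (h (g (f) (f)))))) (w (h (g (f) (f)))))
2. (g (w (h (w (h (g (f) (f)))))) (w (h (g (f) (f)))))  →  (g (w (h (w (h (f))))) (w (h (g (f) (f)))))
3. (g (w (h (w (h (f))))) (w (h (g (f) (f)))))  →  (g (w (h (w (h (f))))) (w (h (f))))

normal form = (g (w (h (w (h (f))))) (w (h (f))))


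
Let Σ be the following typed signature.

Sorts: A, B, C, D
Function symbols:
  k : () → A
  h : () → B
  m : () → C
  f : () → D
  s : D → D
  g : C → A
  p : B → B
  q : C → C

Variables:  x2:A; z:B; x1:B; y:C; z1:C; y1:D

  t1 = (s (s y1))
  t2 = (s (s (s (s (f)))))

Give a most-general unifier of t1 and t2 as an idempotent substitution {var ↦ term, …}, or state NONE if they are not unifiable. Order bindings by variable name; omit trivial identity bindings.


{y1 ↦ (s (s (f)))}


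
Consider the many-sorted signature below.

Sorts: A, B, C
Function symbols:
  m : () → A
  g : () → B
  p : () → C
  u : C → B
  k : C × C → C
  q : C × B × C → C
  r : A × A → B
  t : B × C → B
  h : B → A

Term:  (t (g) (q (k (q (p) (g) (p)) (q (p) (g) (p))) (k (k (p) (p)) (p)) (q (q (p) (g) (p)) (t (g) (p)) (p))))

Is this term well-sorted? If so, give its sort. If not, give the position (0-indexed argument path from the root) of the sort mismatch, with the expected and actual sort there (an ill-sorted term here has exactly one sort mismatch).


  (g) : B
        (p) : C
        (g) : B
        (p) : C
      (q (p) (g) (p)) : C
        (p) : C
        (g) : B
        (p) : C
      (q (p) (g) (p)) : C
    (k (q (p) (g) (p)) (q (p) (g) (p))) : C
        (p) : C
        (p) : C
      (k (p) (p)) : C
      (p) : C
    (k (k (p) (p)) (p)) : C
        (p) : C
        (g) : B
        (p) : C
      (q (p) (g) (p)) : C
        (g) : B
        (p) : C
      (t (g) (p)) : B
      (p) : C
    (q (q (p) (g) (p)) (t (g) (p)) (p)) : C
  (q (k (q (p) (g) (p)) (q (p) (g) (p))) (k (k (p) (p)) (p)) (q (q (p) (g) (p)) (t (g) (p)) (p))) : ✗ arg 1 at [1, 1] has sort C, expected B

ill-sorted at position [1, 1]: expected B, got C


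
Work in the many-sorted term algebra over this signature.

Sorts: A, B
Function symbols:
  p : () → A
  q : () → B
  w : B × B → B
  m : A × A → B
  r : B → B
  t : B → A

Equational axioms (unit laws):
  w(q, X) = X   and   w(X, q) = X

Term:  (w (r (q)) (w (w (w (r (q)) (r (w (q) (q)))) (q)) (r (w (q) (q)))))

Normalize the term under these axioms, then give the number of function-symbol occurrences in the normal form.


1. (w (r (q)) (w (w (w (r (q)) (r (w (q) (q)))) (q)) (r (w (q) (q)))))  →  (w (r (q)) (w (w (r (q)) (r (w (q) (q)))) (r (w (q) (q)))))
2. (w (r (q)) (w (w (r (q)) (r (w (q) (q)))) (r (w (q) (q)))))  →  (w (r (q)) (w (w (r (q)) (r (q))) (r (w (q) (q)))))
3. (w (r (q)) (w (w (r (q)) (r (q))) (r (w (q) (q)))))  →  (w (r (q)) (w (w (r (q)) (r (q))) (r (q))))
normal form: (w (r (q)) (w (w (r (q)) (r (q))) (r (q))))

size = 11


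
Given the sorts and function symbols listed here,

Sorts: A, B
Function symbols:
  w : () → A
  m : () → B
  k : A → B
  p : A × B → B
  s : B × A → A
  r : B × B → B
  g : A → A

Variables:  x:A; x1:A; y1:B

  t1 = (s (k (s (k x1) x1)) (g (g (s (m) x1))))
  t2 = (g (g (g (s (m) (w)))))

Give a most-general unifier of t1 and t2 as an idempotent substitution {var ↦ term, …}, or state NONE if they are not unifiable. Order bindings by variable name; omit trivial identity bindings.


NONE (not unifiable)

head clash or occurs-check failure — not unifiable


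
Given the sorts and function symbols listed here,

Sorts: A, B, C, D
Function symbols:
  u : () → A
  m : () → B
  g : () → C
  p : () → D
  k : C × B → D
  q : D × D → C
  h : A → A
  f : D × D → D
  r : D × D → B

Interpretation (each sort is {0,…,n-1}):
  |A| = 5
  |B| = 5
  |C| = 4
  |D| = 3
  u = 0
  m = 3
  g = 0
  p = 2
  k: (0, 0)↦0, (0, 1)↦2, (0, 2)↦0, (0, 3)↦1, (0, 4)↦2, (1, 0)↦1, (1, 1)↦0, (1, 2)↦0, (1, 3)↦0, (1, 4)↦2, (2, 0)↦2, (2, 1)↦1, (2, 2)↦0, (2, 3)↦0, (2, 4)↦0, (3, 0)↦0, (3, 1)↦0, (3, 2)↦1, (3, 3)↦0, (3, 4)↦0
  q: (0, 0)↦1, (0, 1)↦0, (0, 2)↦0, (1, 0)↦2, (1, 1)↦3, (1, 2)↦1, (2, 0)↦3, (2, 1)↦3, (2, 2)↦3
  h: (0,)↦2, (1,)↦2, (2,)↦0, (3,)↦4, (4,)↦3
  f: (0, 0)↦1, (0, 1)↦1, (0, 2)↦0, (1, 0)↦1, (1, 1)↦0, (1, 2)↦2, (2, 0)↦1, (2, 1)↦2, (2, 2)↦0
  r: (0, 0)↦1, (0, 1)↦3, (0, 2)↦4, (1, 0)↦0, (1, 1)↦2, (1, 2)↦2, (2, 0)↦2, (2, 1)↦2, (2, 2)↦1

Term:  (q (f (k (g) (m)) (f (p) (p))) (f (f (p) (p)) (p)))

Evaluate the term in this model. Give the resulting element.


value = 2

  g = 0
  m = 3
  (k (g) (m)) = k(0, 3) = 1
  p = 2
  p = 2
  (f (p) (p)) = f(2, 2) = 0
  (f (k (g) (m)) (f (p) (p))) = f(1, 0) = 1
  p = 2
  p = 2
  (f (p) (p)) = f(2, 2) = 0
  p = 2
  (f (f (p) (p)) (p)) = f(0, 2) = 0
  (q (f (k (g) (m)) (f (p) (p))) (f (f (p) (p)) (p))) = q(1, 0) = 2


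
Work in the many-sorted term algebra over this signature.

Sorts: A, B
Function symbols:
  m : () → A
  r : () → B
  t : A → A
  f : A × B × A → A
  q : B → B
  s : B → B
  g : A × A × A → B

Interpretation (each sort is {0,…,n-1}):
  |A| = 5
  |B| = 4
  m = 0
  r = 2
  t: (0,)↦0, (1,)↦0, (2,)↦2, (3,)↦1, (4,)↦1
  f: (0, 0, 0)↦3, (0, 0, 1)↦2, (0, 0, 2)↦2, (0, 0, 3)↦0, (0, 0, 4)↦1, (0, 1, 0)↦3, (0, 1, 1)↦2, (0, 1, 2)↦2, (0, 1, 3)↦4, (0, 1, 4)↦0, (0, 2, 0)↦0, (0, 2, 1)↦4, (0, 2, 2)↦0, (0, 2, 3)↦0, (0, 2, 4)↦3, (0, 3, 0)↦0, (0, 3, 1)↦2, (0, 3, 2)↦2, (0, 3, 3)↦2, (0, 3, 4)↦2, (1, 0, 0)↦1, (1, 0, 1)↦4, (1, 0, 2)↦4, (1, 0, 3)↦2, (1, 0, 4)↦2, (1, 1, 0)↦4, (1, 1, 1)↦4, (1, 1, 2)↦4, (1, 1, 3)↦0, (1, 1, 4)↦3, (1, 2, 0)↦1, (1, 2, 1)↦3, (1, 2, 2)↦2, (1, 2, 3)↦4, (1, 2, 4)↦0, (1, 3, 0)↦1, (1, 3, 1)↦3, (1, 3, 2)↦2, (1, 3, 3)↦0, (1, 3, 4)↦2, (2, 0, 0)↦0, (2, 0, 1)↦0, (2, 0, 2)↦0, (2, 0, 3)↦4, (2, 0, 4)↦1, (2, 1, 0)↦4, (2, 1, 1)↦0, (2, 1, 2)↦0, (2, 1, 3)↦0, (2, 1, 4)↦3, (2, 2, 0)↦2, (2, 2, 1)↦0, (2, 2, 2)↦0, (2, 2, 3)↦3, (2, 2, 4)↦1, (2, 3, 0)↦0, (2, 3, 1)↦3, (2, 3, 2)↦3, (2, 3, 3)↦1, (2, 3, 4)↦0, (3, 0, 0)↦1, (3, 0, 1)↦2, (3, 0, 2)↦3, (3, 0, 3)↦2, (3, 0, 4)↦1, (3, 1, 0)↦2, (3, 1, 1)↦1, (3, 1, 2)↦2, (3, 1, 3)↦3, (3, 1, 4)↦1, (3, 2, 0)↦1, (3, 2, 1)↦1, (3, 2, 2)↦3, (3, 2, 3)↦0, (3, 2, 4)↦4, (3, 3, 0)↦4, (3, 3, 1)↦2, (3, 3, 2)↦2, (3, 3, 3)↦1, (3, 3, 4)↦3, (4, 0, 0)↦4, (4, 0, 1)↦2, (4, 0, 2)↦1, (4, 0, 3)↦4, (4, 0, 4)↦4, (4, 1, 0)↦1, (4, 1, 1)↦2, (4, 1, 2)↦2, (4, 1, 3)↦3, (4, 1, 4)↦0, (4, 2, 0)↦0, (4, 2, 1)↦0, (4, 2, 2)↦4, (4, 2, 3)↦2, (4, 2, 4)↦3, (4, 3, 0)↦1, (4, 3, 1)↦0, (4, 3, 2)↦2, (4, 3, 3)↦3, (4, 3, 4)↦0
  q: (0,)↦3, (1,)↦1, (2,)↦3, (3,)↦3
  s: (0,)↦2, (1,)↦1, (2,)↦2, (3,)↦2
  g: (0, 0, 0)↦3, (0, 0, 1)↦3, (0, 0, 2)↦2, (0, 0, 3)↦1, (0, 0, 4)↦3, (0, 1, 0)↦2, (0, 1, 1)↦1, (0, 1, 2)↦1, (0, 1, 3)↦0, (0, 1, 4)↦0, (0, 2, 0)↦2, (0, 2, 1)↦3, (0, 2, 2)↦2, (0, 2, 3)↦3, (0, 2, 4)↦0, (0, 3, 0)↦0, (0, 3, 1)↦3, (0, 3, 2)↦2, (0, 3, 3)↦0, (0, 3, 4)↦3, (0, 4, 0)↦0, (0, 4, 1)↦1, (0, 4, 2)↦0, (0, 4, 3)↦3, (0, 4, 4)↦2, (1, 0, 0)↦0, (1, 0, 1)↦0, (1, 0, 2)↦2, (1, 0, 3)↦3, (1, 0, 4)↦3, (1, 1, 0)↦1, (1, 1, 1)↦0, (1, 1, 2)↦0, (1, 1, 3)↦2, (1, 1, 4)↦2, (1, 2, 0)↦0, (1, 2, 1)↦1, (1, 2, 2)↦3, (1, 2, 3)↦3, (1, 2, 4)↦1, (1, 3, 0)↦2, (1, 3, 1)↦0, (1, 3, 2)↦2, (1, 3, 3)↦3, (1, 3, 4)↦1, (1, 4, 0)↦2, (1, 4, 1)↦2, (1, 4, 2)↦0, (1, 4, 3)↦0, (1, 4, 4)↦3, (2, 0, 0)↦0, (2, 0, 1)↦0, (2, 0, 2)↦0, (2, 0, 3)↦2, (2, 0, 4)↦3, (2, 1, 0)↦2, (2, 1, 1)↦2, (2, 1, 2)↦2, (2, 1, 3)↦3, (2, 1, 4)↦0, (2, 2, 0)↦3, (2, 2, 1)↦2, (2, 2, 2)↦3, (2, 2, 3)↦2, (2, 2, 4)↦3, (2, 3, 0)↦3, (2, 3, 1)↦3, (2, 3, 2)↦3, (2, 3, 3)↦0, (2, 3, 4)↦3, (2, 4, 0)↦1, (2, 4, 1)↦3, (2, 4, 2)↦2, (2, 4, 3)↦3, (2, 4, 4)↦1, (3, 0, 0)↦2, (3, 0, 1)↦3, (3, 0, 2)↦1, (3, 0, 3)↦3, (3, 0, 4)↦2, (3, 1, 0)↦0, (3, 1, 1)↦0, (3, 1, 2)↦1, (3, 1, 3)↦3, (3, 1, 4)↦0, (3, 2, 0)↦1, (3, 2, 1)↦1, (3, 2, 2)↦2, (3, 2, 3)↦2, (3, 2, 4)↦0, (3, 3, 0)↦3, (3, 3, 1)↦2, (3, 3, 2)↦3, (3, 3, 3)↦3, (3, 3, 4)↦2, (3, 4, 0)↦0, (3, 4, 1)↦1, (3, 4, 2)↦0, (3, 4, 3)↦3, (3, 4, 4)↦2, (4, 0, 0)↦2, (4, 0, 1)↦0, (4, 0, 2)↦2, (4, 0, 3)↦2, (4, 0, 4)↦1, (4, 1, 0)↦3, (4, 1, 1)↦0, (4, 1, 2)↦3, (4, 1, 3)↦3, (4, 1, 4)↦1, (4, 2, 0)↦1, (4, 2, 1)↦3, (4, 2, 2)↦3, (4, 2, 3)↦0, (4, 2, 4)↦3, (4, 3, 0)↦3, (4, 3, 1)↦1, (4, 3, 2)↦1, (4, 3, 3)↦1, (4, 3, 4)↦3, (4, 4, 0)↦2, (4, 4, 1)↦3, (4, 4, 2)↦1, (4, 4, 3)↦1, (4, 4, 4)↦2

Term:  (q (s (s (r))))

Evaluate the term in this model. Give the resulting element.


value = 3

  r = 2
  (s (r)) = s(2,) = 2
  (s (s (r))) = s(2,) = 2
  (q (s (s (r)))) = q(2,) = 3


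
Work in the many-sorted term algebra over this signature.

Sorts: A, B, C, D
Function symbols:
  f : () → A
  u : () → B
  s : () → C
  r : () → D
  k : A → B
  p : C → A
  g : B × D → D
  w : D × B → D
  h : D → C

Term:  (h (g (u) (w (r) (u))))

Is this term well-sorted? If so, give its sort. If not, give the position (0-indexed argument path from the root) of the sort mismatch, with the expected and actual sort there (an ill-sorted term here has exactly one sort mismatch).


well-sorted; sort = C

    (u) : B
      (r) : D
      (u) : B
    (w (r) (u)) : D
  (g (u) (w (r) (u))) : D
(h (g (u) (w (r) (u)))) : C


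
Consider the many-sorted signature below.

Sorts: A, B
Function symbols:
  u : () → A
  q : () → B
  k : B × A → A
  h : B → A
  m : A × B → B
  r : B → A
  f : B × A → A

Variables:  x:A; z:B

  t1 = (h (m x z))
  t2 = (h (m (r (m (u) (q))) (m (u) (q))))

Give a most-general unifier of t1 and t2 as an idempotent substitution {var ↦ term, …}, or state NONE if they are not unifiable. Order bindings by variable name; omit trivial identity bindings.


{x ↦ (r (m (u) (q))), z ↦ (m (u) (q))}


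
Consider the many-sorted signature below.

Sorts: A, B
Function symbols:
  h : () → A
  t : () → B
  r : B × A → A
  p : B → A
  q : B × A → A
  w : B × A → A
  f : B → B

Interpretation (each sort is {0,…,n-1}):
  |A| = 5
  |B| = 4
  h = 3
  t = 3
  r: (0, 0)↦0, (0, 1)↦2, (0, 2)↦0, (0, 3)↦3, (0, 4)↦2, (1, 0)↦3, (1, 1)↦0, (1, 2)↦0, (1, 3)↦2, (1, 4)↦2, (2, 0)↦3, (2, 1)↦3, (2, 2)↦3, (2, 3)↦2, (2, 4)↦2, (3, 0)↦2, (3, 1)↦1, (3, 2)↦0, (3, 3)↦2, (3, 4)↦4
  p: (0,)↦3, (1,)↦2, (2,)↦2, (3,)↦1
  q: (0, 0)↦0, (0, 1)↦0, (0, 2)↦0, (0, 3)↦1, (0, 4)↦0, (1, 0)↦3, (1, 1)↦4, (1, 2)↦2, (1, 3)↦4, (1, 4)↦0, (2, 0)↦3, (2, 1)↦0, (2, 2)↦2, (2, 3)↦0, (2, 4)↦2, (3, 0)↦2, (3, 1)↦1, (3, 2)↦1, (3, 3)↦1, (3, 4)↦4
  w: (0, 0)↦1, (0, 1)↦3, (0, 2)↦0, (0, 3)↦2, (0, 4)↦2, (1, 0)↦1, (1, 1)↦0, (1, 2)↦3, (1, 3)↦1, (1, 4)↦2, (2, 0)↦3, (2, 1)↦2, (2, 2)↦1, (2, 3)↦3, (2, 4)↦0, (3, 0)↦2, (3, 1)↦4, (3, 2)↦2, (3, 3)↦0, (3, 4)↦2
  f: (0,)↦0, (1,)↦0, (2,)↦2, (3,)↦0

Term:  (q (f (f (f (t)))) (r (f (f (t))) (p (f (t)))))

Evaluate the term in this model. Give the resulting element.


  t = 3
  (f (t)) = f(3,) = 0
  (f (f (t))) = f(0,) = 0
  (f (f (f (t)))) = f(0,) = 0
  t = 3
  (f (t)) = f(3,) = 0
  (f (f (t))) = f(0,) = 0
  t = 3
  (f (t)) = f(3,) = 0
  (p (f (t))) = p(0,) = 3
  (r (f (f (t))) (p (f (t)))) = r(0, 3) = 3
  (q (f (f (f (t)))) (r (f (f (t))) (p (f (t))))) = q(0, 3) = 1

value = 1


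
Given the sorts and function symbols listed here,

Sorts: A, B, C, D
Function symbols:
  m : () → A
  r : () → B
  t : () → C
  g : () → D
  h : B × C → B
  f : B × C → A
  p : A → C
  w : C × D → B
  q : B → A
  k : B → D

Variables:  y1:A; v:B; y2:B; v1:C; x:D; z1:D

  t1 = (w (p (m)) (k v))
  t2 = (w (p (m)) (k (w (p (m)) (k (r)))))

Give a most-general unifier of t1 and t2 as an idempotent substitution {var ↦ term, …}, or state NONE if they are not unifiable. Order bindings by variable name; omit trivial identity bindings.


{v ↦ (w (p (m)) (k (r)))}


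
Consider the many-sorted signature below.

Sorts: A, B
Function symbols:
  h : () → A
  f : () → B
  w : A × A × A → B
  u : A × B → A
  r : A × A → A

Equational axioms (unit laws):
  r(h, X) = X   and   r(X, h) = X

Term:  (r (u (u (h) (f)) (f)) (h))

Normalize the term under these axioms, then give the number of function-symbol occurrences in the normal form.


1. (r (u (u (h) (f)) (f)) (h))  →  (u (u (h) (f)) (f))
normal form: (u (u (h) (f)) (f))

size = 5


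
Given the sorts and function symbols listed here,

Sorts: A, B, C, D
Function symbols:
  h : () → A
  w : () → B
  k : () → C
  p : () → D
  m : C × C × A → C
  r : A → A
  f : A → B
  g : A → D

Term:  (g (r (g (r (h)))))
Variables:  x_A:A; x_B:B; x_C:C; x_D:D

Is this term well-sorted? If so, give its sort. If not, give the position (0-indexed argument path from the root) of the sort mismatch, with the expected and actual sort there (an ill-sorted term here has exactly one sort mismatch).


        (h) : A
      (r (h)) : A
    (g (r (h))) : D
  (r (g (r (h)))) : ✗ arg 0 at [0, 0] has sort D, expected A

ill-sorted at position [0, 0]: expected A, got D


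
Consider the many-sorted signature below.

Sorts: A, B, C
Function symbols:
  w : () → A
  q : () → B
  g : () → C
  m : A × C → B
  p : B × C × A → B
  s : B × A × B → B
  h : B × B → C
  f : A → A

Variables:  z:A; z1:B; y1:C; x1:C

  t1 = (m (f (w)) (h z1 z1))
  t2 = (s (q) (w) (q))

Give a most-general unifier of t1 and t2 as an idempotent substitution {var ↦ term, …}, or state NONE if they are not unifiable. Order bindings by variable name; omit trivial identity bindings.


head clash or occurs-check failure — not unifiable

NONE (not unifiable)


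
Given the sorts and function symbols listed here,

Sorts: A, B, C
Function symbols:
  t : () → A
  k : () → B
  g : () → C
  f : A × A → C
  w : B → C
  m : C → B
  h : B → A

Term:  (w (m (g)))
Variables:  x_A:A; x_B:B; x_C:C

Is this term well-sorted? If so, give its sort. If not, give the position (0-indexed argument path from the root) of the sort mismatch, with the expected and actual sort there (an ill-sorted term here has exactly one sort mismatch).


    (g) : C
  (m (g)) : B
(w (m (g))) : C

well-sorted; sort = C


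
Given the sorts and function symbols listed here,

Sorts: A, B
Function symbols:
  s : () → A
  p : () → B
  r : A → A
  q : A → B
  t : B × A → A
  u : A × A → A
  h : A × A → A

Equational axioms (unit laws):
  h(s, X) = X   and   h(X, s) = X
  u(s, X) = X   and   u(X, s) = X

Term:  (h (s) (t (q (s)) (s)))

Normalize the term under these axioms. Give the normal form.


1. (h (s) (t (q (s)) (s)))  →  (t (q (s)) (s))

normal form = (t (q (s)) (s))


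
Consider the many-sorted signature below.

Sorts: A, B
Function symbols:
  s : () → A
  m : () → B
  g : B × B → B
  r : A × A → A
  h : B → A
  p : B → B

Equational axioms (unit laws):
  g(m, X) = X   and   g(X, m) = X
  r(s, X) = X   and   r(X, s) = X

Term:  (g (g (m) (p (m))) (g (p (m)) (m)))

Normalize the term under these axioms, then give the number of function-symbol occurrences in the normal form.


size = 5

1. (g (g (m) (p (m))) (g (p (m)) (m)))  →  (g (p (m)) (g (p (m)) (m)))
2. (g (p (m)) (g (p (m)) (m)))  →  (g (p (m)) (p (m)))
normal form: (g (p (m)) (p (m)))


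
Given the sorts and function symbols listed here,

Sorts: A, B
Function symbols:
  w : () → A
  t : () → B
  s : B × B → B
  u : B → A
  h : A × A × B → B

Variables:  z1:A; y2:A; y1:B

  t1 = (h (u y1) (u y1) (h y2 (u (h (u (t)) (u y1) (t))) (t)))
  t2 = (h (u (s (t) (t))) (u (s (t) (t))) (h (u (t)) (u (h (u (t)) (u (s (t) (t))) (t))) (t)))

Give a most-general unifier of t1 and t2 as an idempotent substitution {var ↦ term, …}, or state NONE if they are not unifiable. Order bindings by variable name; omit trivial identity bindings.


{y1 ↦ (s (t) (t)), y2 ↦ (u (t))}


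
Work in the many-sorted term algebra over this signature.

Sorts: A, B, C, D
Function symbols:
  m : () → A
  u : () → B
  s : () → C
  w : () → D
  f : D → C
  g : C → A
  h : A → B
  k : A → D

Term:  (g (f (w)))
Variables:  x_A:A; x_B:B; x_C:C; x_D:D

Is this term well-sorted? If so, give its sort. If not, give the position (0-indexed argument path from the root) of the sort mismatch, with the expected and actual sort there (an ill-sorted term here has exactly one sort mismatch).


well-sorted; sort = A

    (w) : D
  (f (w)) : C
(g (f (w))) : A


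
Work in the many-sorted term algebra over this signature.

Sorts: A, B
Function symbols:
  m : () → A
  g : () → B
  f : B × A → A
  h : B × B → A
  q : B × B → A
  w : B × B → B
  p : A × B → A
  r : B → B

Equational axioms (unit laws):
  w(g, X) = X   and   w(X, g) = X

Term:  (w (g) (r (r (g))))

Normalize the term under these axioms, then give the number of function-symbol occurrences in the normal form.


size = 3

1. (w (g) (r (r (g))))  →  (r (r (g)))
normal form: (r (r (g)))


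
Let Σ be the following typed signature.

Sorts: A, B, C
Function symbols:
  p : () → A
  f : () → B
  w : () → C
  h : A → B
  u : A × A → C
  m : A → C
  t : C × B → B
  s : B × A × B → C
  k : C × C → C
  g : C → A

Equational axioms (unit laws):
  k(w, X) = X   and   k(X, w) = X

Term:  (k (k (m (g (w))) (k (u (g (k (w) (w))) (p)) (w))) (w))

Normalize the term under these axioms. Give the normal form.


1. (k (k (m (g (w))) (k (u (g (k (w) (w))) (p)) (w))) (w))  →  (k (m (g (w))) (k (u (g (k (w) (w))) (p)) (w)))
2. (k (m (g (w))) (k (u (g (k (w) (w))) (p)) (w)))  →  (k (m (g (w))) (u (g (k (w) (w))) (p)))
3. (k (m (g (w))) (u (g (k (w) (w))) (p)))  →  (k (m (g (w))) (u (g (w)) (p)))

normal form = (k (m (g (w))) (u (g (w)) (p)))


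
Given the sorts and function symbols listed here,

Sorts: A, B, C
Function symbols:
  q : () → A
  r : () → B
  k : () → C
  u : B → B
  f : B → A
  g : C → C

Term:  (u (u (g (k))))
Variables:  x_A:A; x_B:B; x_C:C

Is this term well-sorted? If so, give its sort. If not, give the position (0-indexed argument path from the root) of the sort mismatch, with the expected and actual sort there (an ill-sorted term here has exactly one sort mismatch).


      (k) : C
    (g (k)) : C
  (u (g (k))) : ✗ arg 0 at [0, 0] has sort C, expected B

ill-sorted at position [0, 0]: expected B, got C


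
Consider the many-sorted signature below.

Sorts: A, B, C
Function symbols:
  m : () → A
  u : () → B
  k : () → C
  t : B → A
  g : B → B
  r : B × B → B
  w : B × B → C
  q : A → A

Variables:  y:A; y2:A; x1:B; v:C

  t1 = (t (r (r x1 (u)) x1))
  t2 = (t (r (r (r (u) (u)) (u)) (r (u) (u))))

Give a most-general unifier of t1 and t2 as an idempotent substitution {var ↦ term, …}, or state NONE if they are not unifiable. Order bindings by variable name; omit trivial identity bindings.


{x1 ↦ (r (u) (u))}


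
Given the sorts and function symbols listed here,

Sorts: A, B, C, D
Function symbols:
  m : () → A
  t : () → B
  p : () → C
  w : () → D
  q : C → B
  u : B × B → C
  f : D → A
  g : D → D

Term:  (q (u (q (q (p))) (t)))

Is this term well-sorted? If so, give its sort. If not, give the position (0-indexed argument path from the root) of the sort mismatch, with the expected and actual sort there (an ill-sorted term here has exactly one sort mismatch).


        (p) : C
      (q (p)) : B
    (q (q (p))) : ✗ arg 0 at [0, 0, 0] has sort B, expected C
    (t) : B

ill-sorted at position [0, 0, 0]: expected C, got B


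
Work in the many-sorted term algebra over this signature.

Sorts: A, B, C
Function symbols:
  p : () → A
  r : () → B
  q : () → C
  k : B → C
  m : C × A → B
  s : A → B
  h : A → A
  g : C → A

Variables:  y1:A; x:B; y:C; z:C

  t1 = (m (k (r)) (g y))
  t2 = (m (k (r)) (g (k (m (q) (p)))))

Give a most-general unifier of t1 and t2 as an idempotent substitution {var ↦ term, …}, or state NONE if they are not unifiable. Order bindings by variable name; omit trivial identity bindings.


{y ↦ (k (m (q) (p)))}


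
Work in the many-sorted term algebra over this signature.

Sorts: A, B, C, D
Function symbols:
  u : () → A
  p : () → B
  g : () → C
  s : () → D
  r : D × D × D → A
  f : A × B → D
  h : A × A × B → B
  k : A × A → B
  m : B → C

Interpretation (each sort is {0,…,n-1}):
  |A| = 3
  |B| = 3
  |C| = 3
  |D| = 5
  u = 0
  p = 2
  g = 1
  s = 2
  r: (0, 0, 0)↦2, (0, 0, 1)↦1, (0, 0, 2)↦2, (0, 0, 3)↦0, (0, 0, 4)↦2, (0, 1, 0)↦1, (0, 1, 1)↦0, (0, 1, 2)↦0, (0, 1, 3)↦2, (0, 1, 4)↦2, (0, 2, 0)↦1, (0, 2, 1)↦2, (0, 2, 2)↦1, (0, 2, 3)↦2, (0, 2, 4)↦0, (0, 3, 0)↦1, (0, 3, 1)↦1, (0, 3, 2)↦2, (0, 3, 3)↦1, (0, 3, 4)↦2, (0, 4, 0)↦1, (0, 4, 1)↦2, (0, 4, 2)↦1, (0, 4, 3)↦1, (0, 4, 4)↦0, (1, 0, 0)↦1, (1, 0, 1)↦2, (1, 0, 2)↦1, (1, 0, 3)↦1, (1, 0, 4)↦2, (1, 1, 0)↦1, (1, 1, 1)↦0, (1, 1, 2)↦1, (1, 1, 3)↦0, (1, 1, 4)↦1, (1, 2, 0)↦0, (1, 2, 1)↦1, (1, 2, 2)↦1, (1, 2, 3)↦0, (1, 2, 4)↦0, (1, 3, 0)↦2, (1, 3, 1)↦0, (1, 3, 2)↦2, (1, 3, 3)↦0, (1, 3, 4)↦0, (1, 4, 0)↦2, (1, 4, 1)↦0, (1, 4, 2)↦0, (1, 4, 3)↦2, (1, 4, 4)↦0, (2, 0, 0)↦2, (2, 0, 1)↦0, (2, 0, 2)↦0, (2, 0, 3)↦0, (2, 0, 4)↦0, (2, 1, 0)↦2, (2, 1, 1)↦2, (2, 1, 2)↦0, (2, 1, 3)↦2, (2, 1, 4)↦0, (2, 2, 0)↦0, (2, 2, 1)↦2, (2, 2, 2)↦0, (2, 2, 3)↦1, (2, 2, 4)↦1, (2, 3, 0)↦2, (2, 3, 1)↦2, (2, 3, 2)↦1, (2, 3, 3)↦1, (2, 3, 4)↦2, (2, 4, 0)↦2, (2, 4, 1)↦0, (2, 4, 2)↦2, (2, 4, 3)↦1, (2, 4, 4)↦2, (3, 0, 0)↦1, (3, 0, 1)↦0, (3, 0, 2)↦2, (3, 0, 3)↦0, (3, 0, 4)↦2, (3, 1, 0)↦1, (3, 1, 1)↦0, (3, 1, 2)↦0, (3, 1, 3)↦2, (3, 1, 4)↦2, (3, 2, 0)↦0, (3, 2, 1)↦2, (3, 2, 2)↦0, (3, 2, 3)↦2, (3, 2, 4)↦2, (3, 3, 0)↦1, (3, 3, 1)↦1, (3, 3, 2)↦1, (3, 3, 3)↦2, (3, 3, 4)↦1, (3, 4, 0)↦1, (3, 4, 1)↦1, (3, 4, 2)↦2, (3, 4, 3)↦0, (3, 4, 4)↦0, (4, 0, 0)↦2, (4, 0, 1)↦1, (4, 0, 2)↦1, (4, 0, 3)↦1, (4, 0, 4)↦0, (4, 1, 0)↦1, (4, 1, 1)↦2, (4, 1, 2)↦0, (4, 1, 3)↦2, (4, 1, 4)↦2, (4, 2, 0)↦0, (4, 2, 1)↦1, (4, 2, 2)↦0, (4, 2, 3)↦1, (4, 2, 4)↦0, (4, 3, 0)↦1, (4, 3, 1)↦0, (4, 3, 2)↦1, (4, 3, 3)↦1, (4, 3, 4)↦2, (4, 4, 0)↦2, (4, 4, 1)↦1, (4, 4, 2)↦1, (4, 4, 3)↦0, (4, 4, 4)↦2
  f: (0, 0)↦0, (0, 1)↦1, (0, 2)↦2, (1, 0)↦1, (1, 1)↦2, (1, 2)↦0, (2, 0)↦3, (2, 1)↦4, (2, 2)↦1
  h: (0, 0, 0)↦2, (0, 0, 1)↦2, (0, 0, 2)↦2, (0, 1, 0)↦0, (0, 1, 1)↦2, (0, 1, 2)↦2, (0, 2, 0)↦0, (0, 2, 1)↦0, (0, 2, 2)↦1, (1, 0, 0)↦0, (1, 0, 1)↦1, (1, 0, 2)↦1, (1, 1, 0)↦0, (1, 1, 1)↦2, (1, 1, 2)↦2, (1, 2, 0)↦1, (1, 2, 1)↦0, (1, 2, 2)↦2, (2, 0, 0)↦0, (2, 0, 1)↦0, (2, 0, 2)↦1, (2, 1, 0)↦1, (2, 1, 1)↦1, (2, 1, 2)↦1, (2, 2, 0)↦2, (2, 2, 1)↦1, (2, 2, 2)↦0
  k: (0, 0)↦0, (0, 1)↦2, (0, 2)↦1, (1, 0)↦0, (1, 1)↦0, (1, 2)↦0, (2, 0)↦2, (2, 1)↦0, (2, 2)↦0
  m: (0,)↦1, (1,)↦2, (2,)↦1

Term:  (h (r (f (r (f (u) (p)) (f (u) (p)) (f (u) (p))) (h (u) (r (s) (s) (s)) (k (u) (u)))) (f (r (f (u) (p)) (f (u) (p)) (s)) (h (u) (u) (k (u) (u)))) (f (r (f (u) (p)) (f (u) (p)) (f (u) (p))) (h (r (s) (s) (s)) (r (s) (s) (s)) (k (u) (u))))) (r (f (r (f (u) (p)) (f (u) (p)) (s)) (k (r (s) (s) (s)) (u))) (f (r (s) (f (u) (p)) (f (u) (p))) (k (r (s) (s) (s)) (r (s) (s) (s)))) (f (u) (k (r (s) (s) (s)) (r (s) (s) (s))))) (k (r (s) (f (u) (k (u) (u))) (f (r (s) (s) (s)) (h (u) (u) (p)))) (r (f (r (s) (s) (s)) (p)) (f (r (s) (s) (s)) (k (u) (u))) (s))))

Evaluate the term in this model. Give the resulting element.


value = 0

  u = 0
  p = 2
  (f (u) (p)) = f(0, 2) = 2
  u = 0
  p = 2
  (f (u) (p)) = f(0, 2) = 2
  u = 0
  p = 2
  (f (u) (p)) = f(0, 2) = 2
  (r (f (u) (p)) (f (u) (p)) (f (u) (p))) = r(2, 2, 2) = 0
  u = 0
  s = 2
  s = 2
  s = 2
  (r (s) (s) (s)) = r(2, 2, 2) = 0
  u = 0
  u = 0
  (k (u) (u)) = k(0, 0) = 0
  (h (u) (r (s) (s) (s)) (k (u) (u))) = h(0, 0, 0) = 2
  (f (r (f (u) (p)) (f (u) (p)) (f (u) (p))) (h (u) (r (s) (s) (s)) (k (u) (u)))) = f(0, 2) = 2
  u = 0
  p = 2
  (f (u) (p)) = f(0, 2) = 2
  u = 0
  p = 2
  (f (u) (p)) = f(0, 2) = 2
  s = 2
  (r (f (u) (p)) (f (u) (p)) (s)) = r(2, 2, 2) = 0
  u = 0
  u = 0
  u = 0
  u = 0
  (k (u) (u)) = k(0, 0) = 0
  (h (u) (u) (k (u) (u))) = h(0, 0, 0) = 2
  (f (r (f (u) (p)) (f (u) (p)) (s)) (h (u) (u) (k (u) (u)))) = f(0, 2) = 2
  u = 0
  p = 2
  (f (u) (p)) = f(0, 2) = 2
  u = 0
  p = 2
  (f (u) (p)) = f(0, 2) = 2
  u = 0
  p = 2
  (f (u) (p)) = f(0, 2) = 2
  (r (f (u) (p)) (f (u) (p)) (f (u) (p))) = r(2, 2, 2) = 0
  s = 2
  s = 2
  s = 2
  (r (s) (s) (s)) = r(2, 2, 2) = 0
  s = 2
  s = 2
  s = 2
  (r (s) (s) (s)) = r(2, 2, 2) = 0
  u = 0
  u = 0
  (k (u) (u)) = k(0, 0) = 0
  (h (r (s) (s) (s)) (r (s) (s) (s)) (k (u) (u))) = h(0, 0, 0) = 2
  (f (r (f (u) (p)) (f (u) (p)) (f (u) (p))) (h (r (s) (s) (s)) (r (s) (s) (s)) (k (u) (u)))) = f(0, 2) = 2
  (r (f (r (f (u) (p)) (f (u) (p)) (f (u) (p))) (h (u) (r (s) (s) (s)) (k (u) (u)))) (f (r (f (u) (p)) (f (u) (p)) (s)) (h (u) (u) (k (u) (u)))) (f (r (f (u) (p)) (f (u) (p)) (f (u) (p))) (h (r (s) (s) (s)) (r (s) (s) (s)) (k (u) (u))))) = r(2, 2, 2) = 0
  u = 0
  p = 2
  (f (u) (p)) = f(0, 2) = 2
  u = 0
  p = 2
  (f (u) (p)) = f(0, 2) = 2
  s = 2
  (r (f (u) (p)) (f (u) (p)) (s)) = r(2, 2, 2) = 0
  s = 2
  s = 2
  s = 2
  (r (s) (s) (s)) = r(2, 2, 2) = 0
  u = 0
  (k (r (s) (s) (s)) (u)) = k(0, 0) = 0
  (f (r (f (u) (p)) (f (u) (p)) (s)) (k (r (s) (s) (s)) (u))) = f(0, 0) = 0
  s = 2
  u = 0
  p = 2
  (f (u) (p)) = f(0, 2) = 2
  u = 0
  p = 2
  (f (u) (p)) = f(0, 2) = 2
  (r (s) (f (u) (p)) (f (u) (p))) = r(2, 2, 2) = 0
  s = 2
  s = 2
  s = 2
  (r (s) (s) (s)) = r(2, 2, 2) = 0
  s = 2
  s = 2
  s = 2
  (r (s) (s) (s)) = r(2, 2, 2) = 0
  (k (r (s) (s) (s)) (r (s) (s) (s))) = k(0, 0) = 0
  (f (r (s) (f (u) (p)) (f (u) (p))) (k (r (s) (s) (s)) (r (s) (s) (s)))) = f(0, 0) = 0
  u = 0
  s = 2
  s = 2
  s = 2
  (r (s) (s) (s)) = r(2, 2, 2) = 0
  s = 2
  s = 2
  s = 2
  (r (s) (s) (s)) = r(2, 2, 2) = 0
  (k (r (s) (s) (s)) (r (s) (s) (s))) = k(0, 0) = 0
  (f (u) (k (r (s) (s) (s)) (r (s) (s) (s)))) = f(0, 0) = 0
  (r (f (r (f (u) (p)) (f (u) (p)) (s)) (k (r (s) (s) (s)) (u))) (f (r (s) (f (u) (p)) (f (u) (p))) (k (r (s) (s) (s)) (r (s) (s) (s)))) (f (u) (k (r (s) (s) (s)) (r (s) (s) (s))))) = r(0, 0, 0) = 2
  s = 2
  u = 0
  u = 0
  u = 0
  (k (u) (u)) = k(0, 0) = 0
  (f (u) (k (u) (u))) = f(0, 0) = 0
  s = 2
  s = 2
  s = 2
  (r (s) (s) (s)) = r(2, 2, 2) = 0
  u = 0
  u = 0
  p = 2
  (h (u) (u) (p)) = h(0, 0, 2) = 2
  (f (r (s) (s) (s)) (h (u) (u) (p))) = f(0, 2) = 2
  (r (s) (f (u) (k (u) (u))) (f (r (s) (s) (s)) (h (u) (u) (p)))) = r(2, 0, 2) = 0
  s = 2
  s = 2
  s = 2
  (r (s) (s) (s)) = r(2, 2, 2) = 0
  p = 2
  (f (r (s) (s) (s)) (p)) = f(0, 2) = 2
  s = 2
  s = 2
  s = 2
  (r (s) (s) (s)) = r(2, 2, 2) = 0
  u = 0
  u = 0
  (k (u) (u)) = k(0, 0) = 0
  (f (r (s) (s) (s)) (k (u) (u))) = f(0, 0) = 0
  s = 2
  (r (f (r (s) (s) (s)) (p)) (f (r (s) (s) (s)) (k (u) (u))) (s)) = r(2, 0, 2) = 0
  (k (r (s) (f (u) (k (u) (u))) (f (r (s) (s) (s)) (h (u) (u) (p)))) (r (f (r (s) (s) (s)) (p)) (f (r (s) (s) (s)) (k (u) (u))) (s))) = k(0, 0) = 0
  (h (r (f (r (f (u) (p)) (f (u) (p)) (f (u) (p))) (h (u) (r (s) (s) (s)) (k (u) (u)))) (f (r (f (u) (p)) (f (u) (p)) (s)) (h (u) (u) (k (u) (u)))) (f (r (f (u) (p)) (f (u) (p)) (f (u) (p))) (h (r (s) (s) (s)) (r (s) (s) (s)) (k (u) (u))))) (r (f (r (f (u) (p)) (f (u) (p)) (s)) (k (r (s) (s) (s)) (u))) (f (r (s) (f (u) (p)) (f (u) (p))) (k (r (s) (s) (s)) (r (s) (s) (s)))) (f (u) (k (r (s) (s) (s)) (r (s) (s) (s))))) (k (r (s) (f (u) (k (u) (u))) (f (r (s) (s) (s)) (h (u) (u) (p)))) (r (f (r (s) (s) (s)) (p)) (f (r (s) (s) (s)) (k (u) (u))) (s)))) = h(0, 2, 0) = 0


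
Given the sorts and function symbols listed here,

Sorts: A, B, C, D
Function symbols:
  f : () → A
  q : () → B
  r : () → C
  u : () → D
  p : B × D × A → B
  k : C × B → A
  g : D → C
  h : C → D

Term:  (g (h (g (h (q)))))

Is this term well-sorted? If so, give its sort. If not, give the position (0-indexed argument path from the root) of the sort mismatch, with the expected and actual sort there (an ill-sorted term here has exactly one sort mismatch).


        (q) : B
      (h (q)) : ✗ arg 0 at [0, 0, 0, 0] has sort B, expected C

ill-sorted at position [0, 0, 0, 0]: expected C, got B


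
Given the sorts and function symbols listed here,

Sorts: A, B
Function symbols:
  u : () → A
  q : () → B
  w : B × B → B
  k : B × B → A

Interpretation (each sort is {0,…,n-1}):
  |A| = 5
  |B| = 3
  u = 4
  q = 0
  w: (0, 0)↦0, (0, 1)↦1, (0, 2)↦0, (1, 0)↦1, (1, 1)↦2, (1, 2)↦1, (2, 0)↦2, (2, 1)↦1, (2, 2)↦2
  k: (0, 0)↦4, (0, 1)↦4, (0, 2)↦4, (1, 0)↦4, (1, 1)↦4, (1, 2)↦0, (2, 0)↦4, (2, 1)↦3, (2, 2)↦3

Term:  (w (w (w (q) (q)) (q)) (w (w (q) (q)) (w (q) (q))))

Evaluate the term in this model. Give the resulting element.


value = 0

  q = 0
  q = 0
  (w (q) (q)) = w(0, 0) = 0
  q = 0
  (w (w (q) (q)) (q)) = w(0, 0) = 0
  q = 0
  q = 0
  (w (q) (q)) = w(0, 0) = 0
  q = 0
  q = 0
  (w (q) (q)) = w(0, 0) = 0
  (w (w (q) (q)) (w (q) (q))) = w(0, 0) = 0
  (w (w (w (q) (q)) (q)) (w (w (q) (q)) (w (q) (q)))) = w(0, 0) = 0


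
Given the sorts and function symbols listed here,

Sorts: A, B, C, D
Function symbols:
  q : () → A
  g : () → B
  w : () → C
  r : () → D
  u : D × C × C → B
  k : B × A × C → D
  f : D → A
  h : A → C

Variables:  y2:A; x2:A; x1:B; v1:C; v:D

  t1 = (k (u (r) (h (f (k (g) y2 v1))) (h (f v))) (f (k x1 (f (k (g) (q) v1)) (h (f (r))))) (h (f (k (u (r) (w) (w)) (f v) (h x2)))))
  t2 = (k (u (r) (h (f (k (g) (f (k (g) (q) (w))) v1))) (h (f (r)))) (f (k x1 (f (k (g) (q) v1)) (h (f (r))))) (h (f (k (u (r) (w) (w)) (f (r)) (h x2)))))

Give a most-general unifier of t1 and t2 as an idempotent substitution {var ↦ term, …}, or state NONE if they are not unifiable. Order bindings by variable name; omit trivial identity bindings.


{v ↦ (r), y2 ↦ (f (k (g) (q) (w)))}


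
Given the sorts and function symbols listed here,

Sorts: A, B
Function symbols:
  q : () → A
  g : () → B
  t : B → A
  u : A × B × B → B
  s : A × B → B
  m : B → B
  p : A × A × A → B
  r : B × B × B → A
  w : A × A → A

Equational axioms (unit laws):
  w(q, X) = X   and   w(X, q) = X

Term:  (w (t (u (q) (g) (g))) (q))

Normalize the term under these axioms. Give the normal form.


1. (w (t (u (q) (g) (g))) (q))  →  (t (u (q) (g) (g)))

normal form = (t (u (q) (g) (g)))


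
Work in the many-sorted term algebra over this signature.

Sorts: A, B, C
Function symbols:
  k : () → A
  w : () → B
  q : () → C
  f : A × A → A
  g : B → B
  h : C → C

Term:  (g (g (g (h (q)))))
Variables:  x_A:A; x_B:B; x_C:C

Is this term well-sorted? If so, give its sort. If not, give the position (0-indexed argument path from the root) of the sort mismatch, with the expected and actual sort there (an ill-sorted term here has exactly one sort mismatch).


ill-sorted at position [0, 0, 0]: expected B, got C

        (q) : C
      (h (q)) : C
    (g (h (q))) : ✗ arg 0 at [0, 0, 0] has sort C, expected B


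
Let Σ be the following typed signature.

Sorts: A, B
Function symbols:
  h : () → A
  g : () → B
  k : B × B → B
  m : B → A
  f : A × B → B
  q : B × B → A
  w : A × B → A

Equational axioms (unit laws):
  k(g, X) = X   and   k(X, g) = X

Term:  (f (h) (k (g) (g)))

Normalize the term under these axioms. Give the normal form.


1. (f (h) (k (g) (g)))  →  (f (h) (g))

normal form = (f (h) (g))


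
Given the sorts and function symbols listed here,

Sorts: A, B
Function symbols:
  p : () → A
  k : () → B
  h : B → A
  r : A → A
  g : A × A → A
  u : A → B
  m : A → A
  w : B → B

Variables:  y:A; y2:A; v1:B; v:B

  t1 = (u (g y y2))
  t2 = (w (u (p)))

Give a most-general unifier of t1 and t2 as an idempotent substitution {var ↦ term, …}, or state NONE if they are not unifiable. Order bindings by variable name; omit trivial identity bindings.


head clash or occurs-check failure — not unifiable

NONE (not unifiable)


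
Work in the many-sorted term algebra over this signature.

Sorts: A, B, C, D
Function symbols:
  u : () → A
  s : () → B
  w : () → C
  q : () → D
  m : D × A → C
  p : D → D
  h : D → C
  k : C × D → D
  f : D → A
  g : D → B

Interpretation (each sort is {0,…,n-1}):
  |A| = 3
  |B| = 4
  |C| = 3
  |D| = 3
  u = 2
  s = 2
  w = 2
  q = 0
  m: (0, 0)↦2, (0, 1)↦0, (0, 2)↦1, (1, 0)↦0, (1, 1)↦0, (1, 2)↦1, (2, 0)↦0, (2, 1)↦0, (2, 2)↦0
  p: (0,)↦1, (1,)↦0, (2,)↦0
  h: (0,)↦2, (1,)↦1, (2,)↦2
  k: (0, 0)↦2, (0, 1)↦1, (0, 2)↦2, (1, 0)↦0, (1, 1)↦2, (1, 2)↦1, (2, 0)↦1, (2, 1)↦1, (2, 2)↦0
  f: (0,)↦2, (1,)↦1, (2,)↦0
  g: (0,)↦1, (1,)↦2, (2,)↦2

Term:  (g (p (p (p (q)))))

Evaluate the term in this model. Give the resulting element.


value = 2

  q = 0
  (p (q)) = p(0,) = 1
  (p (p (q))) = p(1,) = 0
  (p (p (p (q)))) = p(0,) = 1
  (g (p (p (p (q))))) = g(1,) = 2


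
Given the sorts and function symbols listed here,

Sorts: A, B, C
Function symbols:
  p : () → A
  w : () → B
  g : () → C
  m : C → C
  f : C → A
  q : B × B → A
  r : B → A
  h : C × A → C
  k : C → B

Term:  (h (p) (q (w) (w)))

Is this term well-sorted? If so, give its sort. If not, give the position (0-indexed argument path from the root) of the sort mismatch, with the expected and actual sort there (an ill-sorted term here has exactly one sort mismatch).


ill-sorted at position [0]: expected C, got A

  (p) : A
    (w) : B
    (w) : B
  (q (w) (w)) : A
(h (p) (q (w) (w))) : ✗ arg 0 at [0] has sort A, expected C


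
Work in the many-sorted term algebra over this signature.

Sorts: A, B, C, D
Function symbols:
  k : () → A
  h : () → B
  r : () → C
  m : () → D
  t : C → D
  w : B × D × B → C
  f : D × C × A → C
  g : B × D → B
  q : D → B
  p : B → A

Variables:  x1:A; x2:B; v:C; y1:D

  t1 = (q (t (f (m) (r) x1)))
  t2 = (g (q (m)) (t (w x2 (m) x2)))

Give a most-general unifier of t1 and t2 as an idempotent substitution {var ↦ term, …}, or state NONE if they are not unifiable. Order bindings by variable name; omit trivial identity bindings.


NONE (not unifiable)

head clash or occurs-check failure — not unifiable


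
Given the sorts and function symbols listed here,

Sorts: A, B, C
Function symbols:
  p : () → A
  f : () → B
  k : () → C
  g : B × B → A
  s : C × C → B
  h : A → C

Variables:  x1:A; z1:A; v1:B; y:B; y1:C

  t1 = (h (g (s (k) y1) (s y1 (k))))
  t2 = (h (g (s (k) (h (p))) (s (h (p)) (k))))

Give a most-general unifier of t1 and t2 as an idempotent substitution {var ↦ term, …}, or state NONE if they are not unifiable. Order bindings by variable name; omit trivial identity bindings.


{y1 ↦ (h (p))}
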